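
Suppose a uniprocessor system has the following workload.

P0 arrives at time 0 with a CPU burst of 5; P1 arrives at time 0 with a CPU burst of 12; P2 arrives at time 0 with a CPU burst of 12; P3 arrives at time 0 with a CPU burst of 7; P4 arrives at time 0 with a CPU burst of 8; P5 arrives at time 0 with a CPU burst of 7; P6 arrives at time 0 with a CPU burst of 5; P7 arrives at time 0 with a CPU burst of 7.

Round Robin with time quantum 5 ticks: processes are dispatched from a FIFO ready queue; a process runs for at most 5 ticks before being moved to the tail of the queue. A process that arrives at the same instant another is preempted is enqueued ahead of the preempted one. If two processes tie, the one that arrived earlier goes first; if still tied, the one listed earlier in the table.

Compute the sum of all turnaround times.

Schedule: | P0 0-5 | P1 5-10 | P2 10-15 | P3 15-20 | P4 20-25 | P5 25-30 | P6 30-35 | P7 35-40 | P1 40-45 | P2 45-50 | P3 50-52 | P4 52-55 | P5 55-57 | P7 57-59 | P1 59-61 | P2 61-63 |
Completion: P0=5  P1=61  P2=63  P3=52  P4=55  P5=57  P6=35  P7=59
Turnaround = completion − arrival: P0=5, P1=61, P2=63, P3=52, P4=55, P5=57, P6=35, P7=59
Total turnaround = 5 + 61 + 63 + 52 + 55 + 57 + 35 + 59 = 387

387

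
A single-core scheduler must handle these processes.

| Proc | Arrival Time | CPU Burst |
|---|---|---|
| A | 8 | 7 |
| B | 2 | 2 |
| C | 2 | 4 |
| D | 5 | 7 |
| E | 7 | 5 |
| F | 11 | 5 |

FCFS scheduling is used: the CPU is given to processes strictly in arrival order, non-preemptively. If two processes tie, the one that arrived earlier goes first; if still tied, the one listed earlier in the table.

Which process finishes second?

C

Gantt: | idle 0-2 | B 2-4 | C 4-8 | D 8-15 | E 15-20 | A 20-27 | F 27-32 |
Completion: A=27  B=4  C=8  D=15  E=20  F=32
Finish order: B → C → D → E → A → F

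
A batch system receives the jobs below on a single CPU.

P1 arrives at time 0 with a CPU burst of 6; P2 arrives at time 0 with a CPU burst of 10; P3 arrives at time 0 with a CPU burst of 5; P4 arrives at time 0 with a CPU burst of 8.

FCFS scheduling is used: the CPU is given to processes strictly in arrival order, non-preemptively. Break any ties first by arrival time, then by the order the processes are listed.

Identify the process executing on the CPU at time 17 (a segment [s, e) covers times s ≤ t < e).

Schedule: | P1 0-6 | P2 6-16 | P3 16-21 | P4 21-29 |
Completion: P1=6  P2=16  P3=21  P4=29
Turnaround (C−A): P1=6  P2=16  P3=21  P4=29

P3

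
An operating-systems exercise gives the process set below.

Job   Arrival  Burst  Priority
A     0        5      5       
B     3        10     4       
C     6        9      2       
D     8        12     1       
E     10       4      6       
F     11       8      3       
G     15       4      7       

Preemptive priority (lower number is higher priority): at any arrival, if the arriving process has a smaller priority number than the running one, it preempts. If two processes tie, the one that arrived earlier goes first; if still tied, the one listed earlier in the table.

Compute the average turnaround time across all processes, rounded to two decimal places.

30.71

Schedule: | A 0-3 | B 3-6 | C 6-8 | D 8-20 | C 20-27 | F 27-35 | B 35-42 | A 42-44 | E 44-48 | G 48-52 |
Completion: A=44  B=42  C=27  D=20  E=48  F=35  G=52
Turnaround (C−A): A=44  B=39  C=21  D=12  E=38  F=24  G=37
Turnaround times: A=44, B=39, C=21, D=12, E=38, F=24, G=37
Average turnaround = (44+39+21+12+38+24+37) / 7 = 215/7 = 30.71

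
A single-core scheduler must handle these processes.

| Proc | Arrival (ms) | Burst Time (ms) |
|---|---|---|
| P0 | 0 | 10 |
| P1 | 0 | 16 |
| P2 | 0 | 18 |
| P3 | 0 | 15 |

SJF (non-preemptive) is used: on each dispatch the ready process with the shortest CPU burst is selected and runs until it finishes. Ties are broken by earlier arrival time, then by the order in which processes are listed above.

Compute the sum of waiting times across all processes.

Gantt: | P0 0-10 | P3 10-25 | P1 25-41 | P2 41-59 |
Completion: P0=10  P1=41  P2=59  P3=25
Waiting = turnaround − burst: P0=0, P1=25, P2=41, P3=10
Total waiting = 0 + 25 + 41 + 10 = 76

76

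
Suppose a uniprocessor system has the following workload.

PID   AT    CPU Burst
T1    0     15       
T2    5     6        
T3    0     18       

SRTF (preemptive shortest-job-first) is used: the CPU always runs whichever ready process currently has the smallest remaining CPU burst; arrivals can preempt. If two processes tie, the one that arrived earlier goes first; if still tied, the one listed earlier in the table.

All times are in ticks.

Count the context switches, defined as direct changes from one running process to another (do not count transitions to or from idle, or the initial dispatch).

Gantt: | T1 0-5 | T2 5-11 | T1 11-21 | T3 21-39 |
Completion: T1=21  T2=11  T3=39
Turnaround (C−A): T1=21  T2=6  T3=39

3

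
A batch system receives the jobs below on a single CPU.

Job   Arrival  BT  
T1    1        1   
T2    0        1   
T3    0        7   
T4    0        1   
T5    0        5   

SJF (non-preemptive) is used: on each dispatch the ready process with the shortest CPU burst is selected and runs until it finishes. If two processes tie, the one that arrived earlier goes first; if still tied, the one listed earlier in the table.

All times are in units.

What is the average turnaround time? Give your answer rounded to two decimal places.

5.60

Timeline: | T2 0-1 | T4 1-2 | T1 2-3 | T5 3-8 | T3 8-15 |
Completion: T1=3  T2=1  T3=15  T4=2  T5=8
Turnaround (C−A): T1=2  T2=1  T3=15  T4=2  T5=8
Turnaround times: T1=2, T2=1, T3=15, T4=2, T5=8
Average turnaround = (2+1+15+2+8) / 5 = 28/5 = 5.60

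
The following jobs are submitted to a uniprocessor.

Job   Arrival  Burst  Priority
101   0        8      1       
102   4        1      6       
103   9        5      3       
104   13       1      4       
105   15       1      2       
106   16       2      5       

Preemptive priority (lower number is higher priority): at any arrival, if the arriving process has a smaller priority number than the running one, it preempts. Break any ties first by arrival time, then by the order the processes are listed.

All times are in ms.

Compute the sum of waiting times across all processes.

5

Timeline: | 101 0-8 | 102 8-9 | 103 9-14 | 104 14-15 | 105 15-16 | 106 16-18 |
Completion: 101=8  102=9  103=14  104=15  105=16  106=18
Turnaround (C−A): 101=8  102=5  103=5  104=2  105=1  106=2
Waiting = turnaround − burst: 101=0, 102=4, 103=0, 104=1, 105=0, 106=0
Total waiting = 0 + 4 + 0 + 1 + 0 + 0 = 5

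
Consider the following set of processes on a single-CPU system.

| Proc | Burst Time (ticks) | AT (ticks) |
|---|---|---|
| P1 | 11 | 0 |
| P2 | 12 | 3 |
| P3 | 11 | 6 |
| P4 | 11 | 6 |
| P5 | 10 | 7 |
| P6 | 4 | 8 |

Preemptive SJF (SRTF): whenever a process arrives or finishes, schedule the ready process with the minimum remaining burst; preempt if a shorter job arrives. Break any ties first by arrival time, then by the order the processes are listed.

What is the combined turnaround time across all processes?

Schedule: | P1 0-11 | P6 11-15 | P5 15-25 | P3 25-36 | P4 36-47 | P2 47-59 |
Completion: P1=11  P2=59  P3=36  P4=47  P5=25  P6=15
Turnaround (C−A): P1=11  P2=56  P3=30  P4=41  P5=18  P6=7
Turnaround = completion − arrival: P1=11, P2=56, P3=30, P4=41, P5=18, P6=7
Total turnaround = 11 + 56 + 30 + 41 + 18 + 7 = 163

163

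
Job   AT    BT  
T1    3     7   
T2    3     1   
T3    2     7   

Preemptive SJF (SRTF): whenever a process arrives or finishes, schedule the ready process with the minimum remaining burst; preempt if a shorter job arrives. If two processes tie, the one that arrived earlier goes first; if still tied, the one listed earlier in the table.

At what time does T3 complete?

10

Timeline: | idle 0-2 | T3 2-3 | T2 3-4 | T3 4-10 | T1 10-17 |
Completion: T1=17  T2=4  T3=10
Turnaround (C−A): T1=14  T2=1  T3=8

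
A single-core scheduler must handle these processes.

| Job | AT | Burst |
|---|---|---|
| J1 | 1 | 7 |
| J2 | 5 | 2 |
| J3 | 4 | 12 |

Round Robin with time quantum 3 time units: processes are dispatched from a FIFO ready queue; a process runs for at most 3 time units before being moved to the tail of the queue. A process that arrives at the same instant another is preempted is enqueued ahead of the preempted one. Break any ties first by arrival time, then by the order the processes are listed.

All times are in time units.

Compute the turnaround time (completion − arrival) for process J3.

Timeline: | idle 0-1 | J1 1-4 | J3 4-7 | J1 7-10 | J2 10-12 | J3 12-15 | J1 15-16 | J3 16-22 |
Completion: J1=16  J2=12  J3=22
Turnaround(J3) = completion − arrival = 22 − 4 = 18

18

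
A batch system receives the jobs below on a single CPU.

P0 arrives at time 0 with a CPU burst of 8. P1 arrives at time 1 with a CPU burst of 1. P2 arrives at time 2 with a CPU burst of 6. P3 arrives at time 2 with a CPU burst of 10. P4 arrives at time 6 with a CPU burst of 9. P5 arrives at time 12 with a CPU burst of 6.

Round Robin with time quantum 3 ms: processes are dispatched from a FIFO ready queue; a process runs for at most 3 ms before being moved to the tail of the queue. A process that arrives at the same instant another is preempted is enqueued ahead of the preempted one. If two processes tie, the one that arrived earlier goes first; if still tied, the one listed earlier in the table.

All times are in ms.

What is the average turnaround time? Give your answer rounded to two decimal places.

23.67

Timeline: | P0 0-3 | P1 3-4 | P2 4-7 | P3 7-10 | P0 10-13 | P4 13-16 | P2 16-19 | P3 19-22 | P5 22-25 | P0 25-27 | P4 27-30 | P3 30-33 | P5 33-36 | P4 36-39 | P3 39-40 |
Completion: P0=27  P1=4  P2=19  P3=40  P4=39  P5=36
Turnaround (C−A): P0=27  P1=3  P2=17  P3=38  P4=33  P5=24
Turnaround times: P0=27, P1=3, P2=17, P3=38, P4=33, P5=24
Average turnaround = (27+3+17+38+33+24) / 6 = 142/6 = 23.67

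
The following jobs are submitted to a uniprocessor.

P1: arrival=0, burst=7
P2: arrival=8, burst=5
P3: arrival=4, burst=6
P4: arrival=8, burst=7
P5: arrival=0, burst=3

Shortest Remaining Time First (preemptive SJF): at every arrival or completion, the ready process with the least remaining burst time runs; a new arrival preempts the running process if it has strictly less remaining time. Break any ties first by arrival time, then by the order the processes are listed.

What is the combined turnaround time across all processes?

Timeline: | P5 0-3 | P1 3-10 | P2 10-15 | P3 15-21 | P4 21-28 |
Completion: P1=10  P2=15  P3=21  P4=28  P5=3
Turnaround = completion − arrival: P1=10, P2=7, P3=17, P4=20, P5=3
Total turnaround = 10 + 7 + 17 + 20 + 3 = 57

57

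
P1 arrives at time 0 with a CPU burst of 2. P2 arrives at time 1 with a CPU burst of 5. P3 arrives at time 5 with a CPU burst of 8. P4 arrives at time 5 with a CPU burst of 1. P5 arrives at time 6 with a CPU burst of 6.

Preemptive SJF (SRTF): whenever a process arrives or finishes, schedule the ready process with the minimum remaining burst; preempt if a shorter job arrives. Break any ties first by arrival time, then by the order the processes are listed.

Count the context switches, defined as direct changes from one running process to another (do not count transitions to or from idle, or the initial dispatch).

5

Schedule: | P1 0-2 | P2 2-5 | P4 5-6 | P2 6-8 | P5 8-14 | P3 14-22 |
Completion: P1=2  P2=8  P3=22  P4=6  P5=14
Turnaround (C−A): P1=2  P2=7  P3=17  P4=1  P5=8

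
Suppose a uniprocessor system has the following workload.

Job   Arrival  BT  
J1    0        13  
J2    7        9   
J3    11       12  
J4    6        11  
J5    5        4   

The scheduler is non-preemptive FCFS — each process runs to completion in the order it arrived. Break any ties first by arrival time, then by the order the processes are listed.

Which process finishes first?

Timeline: | J1 0-13 | J5 13-17 | J4 17-28 | J2 28-37 | J3 37-49 |
Completion: J1=13  J2=37  J3=49  J4=28  J5=17
Turnaround (C−A): J1=13  J2=30  J3=38  J4=22  J5=12
Finish order: J1 → J5 → J4 → J2 → J3

J1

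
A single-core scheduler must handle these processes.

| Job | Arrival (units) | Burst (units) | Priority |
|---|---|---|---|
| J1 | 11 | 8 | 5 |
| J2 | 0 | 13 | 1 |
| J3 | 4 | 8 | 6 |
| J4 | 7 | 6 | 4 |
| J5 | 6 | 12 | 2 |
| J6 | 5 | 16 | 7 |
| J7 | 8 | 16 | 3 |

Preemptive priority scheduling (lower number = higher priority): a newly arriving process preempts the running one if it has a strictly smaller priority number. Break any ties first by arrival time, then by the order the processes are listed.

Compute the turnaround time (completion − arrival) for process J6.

74

Gantt: | J2 0-13 | J5 13-25 | J7 25-41 | J4 41-47 | J1 47-55 | J3 55-63 | J6 63-79 |
Completion: J1=55  J2=13  J3=63  J4=47  J5=25  J6=79  J7=41
Turnaround(J6) = completion − arrival = 79 − 5 = 74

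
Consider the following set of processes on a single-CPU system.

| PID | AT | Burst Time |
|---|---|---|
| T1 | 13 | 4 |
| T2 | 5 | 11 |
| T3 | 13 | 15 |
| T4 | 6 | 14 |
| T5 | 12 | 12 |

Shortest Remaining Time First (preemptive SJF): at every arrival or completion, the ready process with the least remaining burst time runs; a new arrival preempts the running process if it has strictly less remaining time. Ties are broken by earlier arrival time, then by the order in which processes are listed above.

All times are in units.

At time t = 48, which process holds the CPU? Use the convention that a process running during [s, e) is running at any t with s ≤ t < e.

Schedule: | idle 0-5 | T2 5-16 | T1 16-20 | T5 20-32 | T4 32-46 | T3 46-61 |
Completion: T1=20  T2=16  T3=61  T4=46  T5=32

T3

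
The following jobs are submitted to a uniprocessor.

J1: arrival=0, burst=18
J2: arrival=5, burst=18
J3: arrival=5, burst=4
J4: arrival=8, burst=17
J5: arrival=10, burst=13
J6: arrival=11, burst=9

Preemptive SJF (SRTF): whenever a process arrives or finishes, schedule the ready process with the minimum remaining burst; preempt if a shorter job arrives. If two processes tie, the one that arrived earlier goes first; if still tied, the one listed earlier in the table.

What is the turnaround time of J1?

Schedule: | J1 0-5 | J3 5-9 | J1 9-11 | J6 11-20 | J1 20-31 | J5 31-44 | J4 44-61 | J2 61-79 |
Completion: J1=31  J2=79  J3=9  J4=61  J5=44  J6=20
Turnaround (C−A): J1=31  J2=74  J3=4  J4=53  J5=34  J6=9
Turnaround(J1) = completion − arrival = 31 − 0 = 31

31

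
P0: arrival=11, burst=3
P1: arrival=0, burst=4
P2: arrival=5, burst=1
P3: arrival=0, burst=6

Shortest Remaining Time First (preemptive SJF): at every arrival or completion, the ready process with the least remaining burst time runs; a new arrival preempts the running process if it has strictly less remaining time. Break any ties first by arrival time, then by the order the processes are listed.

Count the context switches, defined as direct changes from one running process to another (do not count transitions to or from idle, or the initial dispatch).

Schedule: | P1 0-4 | P3 4-5 | P2 5-6 | P3 6-11 | P0 11-14 |
Completion: P0=14  P1=4  P2=6  P3=11
Turnaround (C−A): P0=3  P1=4  P2=1  P3=11

4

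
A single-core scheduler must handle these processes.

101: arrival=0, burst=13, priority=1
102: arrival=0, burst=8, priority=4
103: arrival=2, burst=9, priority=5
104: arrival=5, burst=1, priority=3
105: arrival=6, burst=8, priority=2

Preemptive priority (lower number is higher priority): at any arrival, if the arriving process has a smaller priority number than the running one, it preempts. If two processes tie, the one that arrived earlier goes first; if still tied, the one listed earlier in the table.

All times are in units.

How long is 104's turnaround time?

Schedule: | 101 0-13 | 105 13-21 | 104 21-22 | 102 22-30 | 103 30-39 |
Completion: 101=13  102=30  103=39  104=22  105=21
Turnaround (C−A): 101=13  102=30  103=37  104=17  105=15
Turnaround(104) = completion − arrival = 22 − 5 = 17

17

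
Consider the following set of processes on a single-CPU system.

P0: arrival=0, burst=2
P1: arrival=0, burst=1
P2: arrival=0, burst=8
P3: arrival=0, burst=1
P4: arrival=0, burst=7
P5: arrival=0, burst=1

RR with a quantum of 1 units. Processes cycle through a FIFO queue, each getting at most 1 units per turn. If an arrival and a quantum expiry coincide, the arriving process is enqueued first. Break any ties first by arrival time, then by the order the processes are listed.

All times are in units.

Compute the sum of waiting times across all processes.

Timeline: | P0 0-1 | P1 1-2 | P2 2-3 | P3 3-4 | P4 4-5 | P5 5-6 | P0 6-7 | P2 7-8 | P4 8-9 | P2 9-10 | P4 10-11 | P2 11-12 | P4 12-13 | P2 13-14 | P4 14-15 | P2 15-16 | P4 16-17 | P2 17-18 | P4 18-19 | P2 19-20 |
Completion: P0=7  P1=2  P2=20  P3=4  P4=19  P5=6
Waiting = turnaround − burst: P0=5, P1=1, P2=12, P3=3, P4=12, P5=5
Total waiting = 5 + 1 + 12 + 3 + 12 + 5 = 38

38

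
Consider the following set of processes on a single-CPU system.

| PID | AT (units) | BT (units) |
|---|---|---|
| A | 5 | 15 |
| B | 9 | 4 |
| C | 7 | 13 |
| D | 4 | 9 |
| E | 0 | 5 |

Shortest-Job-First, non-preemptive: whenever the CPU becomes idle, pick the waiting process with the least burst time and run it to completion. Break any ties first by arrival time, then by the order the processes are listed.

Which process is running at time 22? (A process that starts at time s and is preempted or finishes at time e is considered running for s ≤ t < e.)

C

Gantt: | E 0-5 | D 5-14 | B 14-18 | C 18-31 | A 31-46 |
Completion: A=46  B=18  C=31  D=14  E=5
Turnaround (C−A): A=41  B=9  C=24  D=10  E=5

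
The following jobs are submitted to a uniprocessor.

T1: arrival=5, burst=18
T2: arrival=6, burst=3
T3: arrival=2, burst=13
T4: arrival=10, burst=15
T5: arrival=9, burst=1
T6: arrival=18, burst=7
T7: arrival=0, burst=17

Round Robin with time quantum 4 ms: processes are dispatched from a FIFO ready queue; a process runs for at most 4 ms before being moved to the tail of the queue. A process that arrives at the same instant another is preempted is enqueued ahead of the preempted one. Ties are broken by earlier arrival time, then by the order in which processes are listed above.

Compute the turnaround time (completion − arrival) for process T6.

Timeline: | T7 0-4 | T3 4-8 | T7 8-12 | T1 12-16 | T2 16-19 | T3 19-23 | T5 23-24 | T4 24-28 | T7 28-32 | T1 32-36 | T6 36-40 | T3 40-44 | T4 44-48 | T7 48-52 | T1 52-56 | T6 56-59 | T3 59-60 | T4 60-64 | T7 64-65 | T1 65-69 | T4 69-72 | T1 72-74 |
Completion: T1=74  T2=19  T3=60  T4=72  T5=24  T6=59  T7=65
Turnaround (C−A): T1=69  T2=13  T3=58  T4=62  T5=15  T6=41  T7=65
Turnaround(T6) = completion − arrival = 59 − 18 = 41

41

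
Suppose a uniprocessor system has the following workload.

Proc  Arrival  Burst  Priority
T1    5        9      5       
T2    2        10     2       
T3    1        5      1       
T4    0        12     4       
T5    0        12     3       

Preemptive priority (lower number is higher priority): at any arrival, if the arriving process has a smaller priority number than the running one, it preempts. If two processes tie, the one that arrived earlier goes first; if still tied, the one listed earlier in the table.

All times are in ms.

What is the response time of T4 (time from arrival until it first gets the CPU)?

Schedule: | T5 0-1 | T3 1-6 | T2 6-16 | T5 16-27 | T4 27-39 | T1 39-48 |
Completion: T1=48  T2=16  T3=6  T4=39  T5=27
Turnaround (C−A): T1=43  T2=14  T3=5  T4=39  T5=27
Response(T4) = first start − arrival = 27 − 0 = 27

27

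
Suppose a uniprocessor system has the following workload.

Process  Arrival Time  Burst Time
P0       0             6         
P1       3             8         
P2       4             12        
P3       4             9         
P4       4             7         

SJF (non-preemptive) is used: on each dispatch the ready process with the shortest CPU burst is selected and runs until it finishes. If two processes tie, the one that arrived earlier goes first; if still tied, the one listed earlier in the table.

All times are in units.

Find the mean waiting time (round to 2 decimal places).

11.00

Schedule: | P0 0-6 | P4 6-13 | P1 13-21 | P3 21-30 | P2 30-42 |
Completion: P0=6  P1=21  P2=42  P3=30  P4=13
Turnaround (C−A): P0=6  P1=18  P2=38  P3=26  P4=9
Waiting times: P0=0, P1=10, P2=26, P3=17, P4=2
Average waiting = (0+10+26+17+2) / 5 = 55/5 = 11.00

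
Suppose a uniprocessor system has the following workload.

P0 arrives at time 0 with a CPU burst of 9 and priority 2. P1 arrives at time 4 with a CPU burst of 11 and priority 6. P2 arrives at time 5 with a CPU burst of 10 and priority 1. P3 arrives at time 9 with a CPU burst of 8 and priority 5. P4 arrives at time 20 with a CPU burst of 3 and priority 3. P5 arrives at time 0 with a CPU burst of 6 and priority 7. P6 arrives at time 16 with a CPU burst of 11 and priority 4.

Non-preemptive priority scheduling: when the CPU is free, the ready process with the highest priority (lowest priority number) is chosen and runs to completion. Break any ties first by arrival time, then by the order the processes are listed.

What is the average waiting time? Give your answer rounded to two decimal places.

Timeline: | P0 0-9 | P2 9-19 | P6 19-30 | P4 30-33 | P3 33-41 | P1 41-52 | P5 52-58 |
Completion: P0=9  P1=52  P2=19  P3=41  P4=33  P5=58  P6=30
Waiting times: P0=0, P1=37, P2=4, P3=24, P4=10, P5=52, P6=3
Average waiting = (0+37+4+24+10+52+3) / 7 = 130/7 = 18.57

18.57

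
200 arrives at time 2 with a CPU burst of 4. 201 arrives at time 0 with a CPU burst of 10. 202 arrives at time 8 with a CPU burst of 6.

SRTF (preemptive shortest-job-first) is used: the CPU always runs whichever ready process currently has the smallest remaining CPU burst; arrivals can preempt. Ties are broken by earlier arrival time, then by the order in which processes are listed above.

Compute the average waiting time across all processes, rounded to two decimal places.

3.33

Schedule: | 201 0-2 | 200 2-6 | 201 6-14 | 202 14-20 |
Completion: 200=6  201=14  202=20
Turnaround (C−A): 200=4  201=14  202=12
Waiting times: 200=0, 201=4, 202=6
Average waiting = (0+4+6) / 3 = 10/3 = 3.33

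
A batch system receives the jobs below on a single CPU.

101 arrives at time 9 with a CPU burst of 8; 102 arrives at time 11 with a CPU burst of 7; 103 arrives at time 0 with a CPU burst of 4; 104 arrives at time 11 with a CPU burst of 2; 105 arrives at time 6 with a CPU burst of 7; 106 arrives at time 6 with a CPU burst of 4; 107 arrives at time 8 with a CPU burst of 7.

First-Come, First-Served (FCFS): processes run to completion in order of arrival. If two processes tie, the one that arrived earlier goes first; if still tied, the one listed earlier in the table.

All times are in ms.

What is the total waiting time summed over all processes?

80

Gantt: | 103 0-4 | idle 4-6 | 105 6-13 | 106 13-17 | 107 17-24 | 101 24-32 | 102 32-39 | 104 39-41 |
Completion: 101=32  102=39  103=4  104=41  105=13  106=17  107=24
Turnaround (C−A): 101=23  102=28  103=4  104=30  105=7  106=11  107=16
Waiting = turnaround − burst: 101=15, 102=21, 103=0, 104=28, 105=0, 106=7, 107=9
Total waiting = 15 + 21 + 0 + 28 + 0 + 7 + 9 = 80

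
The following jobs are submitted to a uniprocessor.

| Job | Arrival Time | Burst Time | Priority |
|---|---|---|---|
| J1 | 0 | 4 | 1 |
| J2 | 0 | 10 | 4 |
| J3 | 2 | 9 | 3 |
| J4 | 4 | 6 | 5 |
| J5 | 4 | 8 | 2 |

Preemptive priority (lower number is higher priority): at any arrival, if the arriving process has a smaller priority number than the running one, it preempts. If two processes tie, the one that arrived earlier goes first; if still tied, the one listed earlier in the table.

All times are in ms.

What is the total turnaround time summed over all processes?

95

Schedule: | J1 0-4 | J5 4-12 | J3 12-21 | J2 21-31 | J4 31-37 |
Completion: J1=4  J2=31  J3=21  J4=37  J5=12
Turnaround = completion − arrival: J1=4, J2=31, J3=19, J4=33, J5=8
Total turnaround = 4 + 31 + 19 + 33 + 8 = 95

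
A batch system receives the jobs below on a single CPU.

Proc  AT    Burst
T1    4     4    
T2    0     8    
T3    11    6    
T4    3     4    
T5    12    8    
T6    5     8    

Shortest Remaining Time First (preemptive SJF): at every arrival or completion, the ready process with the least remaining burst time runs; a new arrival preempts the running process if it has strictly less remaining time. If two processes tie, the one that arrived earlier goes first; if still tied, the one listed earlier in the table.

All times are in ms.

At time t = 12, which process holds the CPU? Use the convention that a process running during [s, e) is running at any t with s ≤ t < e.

T2

Gantt: | T2 0-3 | T4 3-7 | T1 7-11 | T2 11-16 | T3 16-22 | T6 22-30 | T5 30-38 |
Completion: T1=11  T2=16  T3=22  T4=7  T5=38  T6=30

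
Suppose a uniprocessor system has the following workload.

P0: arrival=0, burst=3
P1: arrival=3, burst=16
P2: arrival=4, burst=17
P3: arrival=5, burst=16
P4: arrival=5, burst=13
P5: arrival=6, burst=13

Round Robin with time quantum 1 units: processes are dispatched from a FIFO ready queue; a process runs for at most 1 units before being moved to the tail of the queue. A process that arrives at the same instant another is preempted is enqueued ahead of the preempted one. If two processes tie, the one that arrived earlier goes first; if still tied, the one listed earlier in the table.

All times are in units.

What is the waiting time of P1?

55

Timeline: | P0 0-3 | P1 3-4 | P2 4-5 | P1 5-6 | P3 6-7 | P4 7-8 | P2 8-9 | P5 9-10 | P1 10-11 | P3 11-12 | P4 12-13 | P2 13-14 | P5 14-15 | P1 15-16 | P3 16-17 | P4 17-18 | P2 18-19 | P5 19-20 | P1 20-21 | P3 21-22 | P4 22-23 | P2 23-24 | P5 24-25 | P1 25-26 | P3 26-27 | P4 27-28 | P2 28-29 | P5 29-30 | P1 30-31 | P3 31-32 | P4 32-33 | P2 33-34 | P5 34-35 | P1 35-36 | P3 36-37 | P4 37-38 | P2 38-39 | P5 39-40 | P1 40-41 | P3 41-42 | P4 42-43 | P2 43-44 | P5 44-45 | P1 45-46 | P3 46-47 | P4 47-48 | P2 48-49 | P5 49-50 | P1 50-51 | P3 51-52 | P4 52-53 | P2 53-54 | P5 54-55 | P1 55-56 | P3 56-57 | P4 57-58 | P2 58-59 | P5 59-60 | P1 60-61 | P3 61-62 | P4 62-63 | P2 63-64 | P5 64-65 | P1 65-66 | P3 66-67 | P4 67-68 | P2 68-69 | P5 69-70 | P1 70-71 | P3 71-72 | P2 72-73 | P1 73-74 | P3 74-75 | P2 75-76 | P3 76-77 | P2 77-78 |
Completion: P0=3  P1=74  P2=78  P3=77  P4=68  P5=70
Waiting(P1) = turnaround − burst = 71 − 16 = 55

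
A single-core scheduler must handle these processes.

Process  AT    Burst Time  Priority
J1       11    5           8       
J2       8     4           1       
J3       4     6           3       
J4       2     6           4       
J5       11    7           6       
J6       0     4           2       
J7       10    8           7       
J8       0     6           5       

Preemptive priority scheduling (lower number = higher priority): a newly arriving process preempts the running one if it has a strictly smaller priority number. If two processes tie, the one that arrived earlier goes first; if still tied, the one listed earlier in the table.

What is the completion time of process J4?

20

Gantt: | J6 0-4 | J3 4-8 | J2 8-12 | J3 12-14 | J4 14-20 | J8 20-26 | J5 26-33 | J7 33-41 | J1 41-46 |
Completion: J1=46  J2=12  J3=14  J4=20  J5=33  J6=4  J7=41  J8=26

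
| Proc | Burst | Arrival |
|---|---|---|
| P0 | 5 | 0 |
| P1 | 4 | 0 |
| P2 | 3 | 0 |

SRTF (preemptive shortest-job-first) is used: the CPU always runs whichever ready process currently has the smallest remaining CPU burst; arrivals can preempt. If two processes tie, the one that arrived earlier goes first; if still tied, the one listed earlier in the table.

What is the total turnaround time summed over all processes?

Schedule: | P2 0-3 | P1 3-7 | P0 7-12 |
Completion: P0=12  P1=7  P2=3
Turnaround (C−A): P0=12  P1=7  P2=3
Turnaround = completion − arrival: P0=12, P1=7, P2=3
Total turnaround = 12 + 7 + 3 = 22

22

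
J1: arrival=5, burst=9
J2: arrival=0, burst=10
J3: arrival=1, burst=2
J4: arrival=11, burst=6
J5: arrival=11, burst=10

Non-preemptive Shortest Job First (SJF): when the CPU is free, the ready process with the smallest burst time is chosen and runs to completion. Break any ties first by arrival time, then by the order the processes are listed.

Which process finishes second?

Schedule: | J2 0-10 | J3 10-12 | J4 12-18 | J1 18-27 | J5 27-37 |
Completion: J1=27  J2=10  J3=12  J4=18  J5=37
Turnaround (C−A): J1=22  J2=10  J3=11  J4=7  J5=26
Finish order: J2 → J3 → J4 → J1 → J5

J3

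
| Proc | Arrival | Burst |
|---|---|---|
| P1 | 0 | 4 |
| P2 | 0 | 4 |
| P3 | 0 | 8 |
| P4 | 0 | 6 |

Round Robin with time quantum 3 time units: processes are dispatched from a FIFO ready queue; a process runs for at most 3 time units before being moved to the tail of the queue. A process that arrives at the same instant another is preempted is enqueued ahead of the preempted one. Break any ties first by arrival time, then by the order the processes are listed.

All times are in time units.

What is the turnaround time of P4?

20

Gantt: | P1 0-3 | P2 3-6 | P3 6-9 | P4 9-12 | P1 12-13 | P2 13-14 | P3 14-17 | P4 17-20 | P3 20-22 |
Completion: P1=13  P2=14  P3=22  P4=20
Turnaround (C−A): P1=13  P2=14  P3=22  P4=20
Turnaround(P4) = completion − arrival = 20 − 0 = 20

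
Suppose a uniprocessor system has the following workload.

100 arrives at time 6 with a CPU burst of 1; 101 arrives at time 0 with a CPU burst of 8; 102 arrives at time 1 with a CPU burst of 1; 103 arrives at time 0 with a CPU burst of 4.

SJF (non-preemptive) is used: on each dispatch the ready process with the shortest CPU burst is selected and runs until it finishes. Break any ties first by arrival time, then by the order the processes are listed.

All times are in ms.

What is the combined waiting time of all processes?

15

Gantt: | 103 0-4 | 102 4-5 | 101 5-13 | 100 13-14 |
Completion: 100=14  101=13  102=5  103=4
Turnaround (C−A): 100=8  101=13  102=4  103=4
Waiting = turnaround − burst: 100=7, 101=5, 102=3, 103=0
Total waiting = 7 + 5 + 3 + 0 = 15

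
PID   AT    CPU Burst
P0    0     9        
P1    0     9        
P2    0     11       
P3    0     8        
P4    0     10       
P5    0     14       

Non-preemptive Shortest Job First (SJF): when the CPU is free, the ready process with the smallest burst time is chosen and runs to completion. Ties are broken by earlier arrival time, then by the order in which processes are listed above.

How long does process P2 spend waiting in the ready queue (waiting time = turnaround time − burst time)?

Timeline: | P3 0-8 | P0 8-17 | P1 17-26 | P4 26-36 | P2 36-47 | P5 47-61 |
Completion: P0=17  P1=26  P2=47  P3=8  P4=36  P5=61
Turnaround (C−A): P0=17  P1=26  P2=47  P3=8  P4=36  P5=61
Waiting(P2) = turnaround − burst = 47 − 11 = 36

36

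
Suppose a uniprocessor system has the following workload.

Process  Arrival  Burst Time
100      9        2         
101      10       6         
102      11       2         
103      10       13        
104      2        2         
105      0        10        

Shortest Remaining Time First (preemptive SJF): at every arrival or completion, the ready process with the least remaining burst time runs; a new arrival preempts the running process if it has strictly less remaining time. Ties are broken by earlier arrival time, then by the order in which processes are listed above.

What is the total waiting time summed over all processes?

24

Gantt: | 105 0-2 | 104 2-4 | 105 4-9 | 100 9-11 | 102 11-13 | 105 13-16 | 101 16-22 | 103 22-35 |
Completion: 100=11  101=22  102=13  103=35  104=4  105=16
Turnaround (C−A): 100=2  101=12  102=2  103=25  104=2  105=16
Waiting = turnaround − burst: 100=0, 101=6, 102=0, 103=12, 104=0, 105=6
Total waiting = 0 + 6 + 0 + 12 + 0 + 6 = 24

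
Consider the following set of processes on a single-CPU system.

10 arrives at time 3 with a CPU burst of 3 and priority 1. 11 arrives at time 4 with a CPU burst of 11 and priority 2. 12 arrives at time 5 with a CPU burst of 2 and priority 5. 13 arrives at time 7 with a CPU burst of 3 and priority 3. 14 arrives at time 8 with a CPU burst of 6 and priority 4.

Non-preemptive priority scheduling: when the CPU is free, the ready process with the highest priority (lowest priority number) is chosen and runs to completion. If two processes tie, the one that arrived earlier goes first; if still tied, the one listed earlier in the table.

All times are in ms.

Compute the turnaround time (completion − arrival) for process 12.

23

Gantt: | idle 0-3 | 10 3-6 | 11 6-17 | 13 17-20 | 14 20-26 | 12 26-28 |
Completion: 10=6  11=17  12=28  13=20  14=26
Turnaround (C−A): 10=3  11=13  12=23  13=13  14=18
Turnaround(12) = completion − arrival = 28 − 5 = 23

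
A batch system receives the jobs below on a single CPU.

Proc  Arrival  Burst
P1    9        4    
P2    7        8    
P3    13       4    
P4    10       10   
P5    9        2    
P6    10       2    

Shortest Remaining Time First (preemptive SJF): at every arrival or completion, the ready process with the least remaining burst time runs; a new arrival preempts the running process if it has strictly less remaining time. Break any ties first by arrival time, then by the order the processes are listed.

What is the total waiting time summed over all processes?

38

Schedule: | idle 0-7 | P2 7-9 | P5 9-11 | P6 11-13 | P1 13-17 | P3 17-21 | P2 21-27 | P4 27-37 |
Completion: P1=17  P2=27  P3=21  P4=37  P5=11  P6=13
Waiting = turnaround − burst: P1=4, P2=12, P3=4, P4=17, P5=0, P6=1
Total waiting = 4 + 12 + 4 + 17 + 0 + 1 = 38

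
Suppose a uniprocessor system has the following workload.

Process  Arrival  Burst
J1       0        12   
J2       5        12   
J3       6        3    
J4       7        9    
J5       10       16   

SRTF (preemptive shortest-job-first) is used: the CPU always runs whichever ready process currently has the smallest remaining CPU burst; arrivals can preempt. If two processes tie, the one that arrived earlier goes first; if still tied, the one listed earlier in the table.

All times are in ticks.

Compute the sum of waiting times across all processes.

Gantt: | J1 0-6 | J3 6-9 | J1 9-15 | J4 15-24 | J2 24-36 | J5 36-52 |
Completion: J1=15  J2=36  J3=9  J4=24  J5=52
Turnaround (C−A): J1=15  J2=31  J3=3  J4=17  J5=42
Waiting = turnaround − burst: J1=3, J2=19, J3=0, J4=8, J5=26
Total waiting = 3 + 19 + 0 + 8 + 26 = 56

56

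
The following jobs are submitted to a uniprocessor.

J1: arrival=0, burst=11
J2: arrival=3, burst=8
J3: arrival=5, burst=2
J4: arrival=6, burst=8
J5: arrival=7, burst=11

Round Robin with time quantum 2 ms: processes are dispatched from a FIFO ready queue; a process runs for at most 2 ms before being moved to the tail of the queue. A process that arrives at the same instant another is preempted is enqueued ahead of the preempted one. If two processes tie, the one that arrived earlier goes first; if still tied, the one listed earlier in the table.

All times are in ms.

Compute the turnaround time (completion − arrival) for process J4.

29

Gantt: | J1 0-4 | J2 4-6 | J1 6-8 | J3 8-10 | J4 10-12 | J2 12-14 | J5 14-16 | J1 16-18 | J4 18-20 | J2 20-22 | J5 22-24 | J1 24-26 | J4 26-28 | J2 28-30 | J5 30-32 | J1 32-33 | J4 33-35 | J5 35-40 |
Completion: J1=33  J2=30  J3=10  J4=35  J5=40
Turnaround (C−A): J1=33  J2=27  J3=5  J4=29  J5=33
Turnaround(J4) = completion − arrival = 35 − 6 = 29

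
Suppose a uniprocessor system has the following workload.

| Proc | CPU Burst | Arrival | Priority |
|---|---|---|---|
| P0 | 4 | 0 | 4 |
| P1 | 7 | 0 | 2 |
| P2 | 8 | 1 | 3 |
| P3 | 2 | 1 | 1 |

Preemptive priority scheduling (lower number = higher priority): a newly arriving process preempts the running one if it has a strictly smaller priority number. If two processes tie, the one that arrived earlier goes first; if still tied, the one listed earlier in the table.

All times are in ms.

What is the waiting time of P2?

8

Schedule: | P1 0-1 | P3 1-3 | P1 3-9 | P2 9-17 | P0 17-21 |
Completion: P0=21  P1=9  P2=17  P3=3
Waiting(P2) = turnaround − burst = 16 − 8 = 8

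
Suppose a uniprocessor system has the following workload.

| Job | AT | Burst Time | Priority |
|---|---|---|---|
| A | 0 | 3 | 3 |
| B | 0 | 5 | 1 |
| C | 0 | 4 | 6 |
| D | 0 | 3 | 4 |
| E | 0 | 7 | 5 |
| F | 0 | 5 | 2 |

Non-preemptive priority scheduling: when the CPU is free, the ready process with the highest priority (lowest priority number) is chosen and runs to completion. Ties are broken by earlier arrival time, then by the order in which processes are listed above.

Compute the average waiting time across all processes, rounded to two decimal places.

11.17

Schedule: | B 0-5 | F 5-10 | A 10-13 | D 13-16 | E 16-23 | C 23-27 |
Completion: A=13  B=5  C=27  D=16  E=23  F=10
Waiting times: A=10, B=0, C=23, D=13, E=16, F=5
Average waiting = (10+0+23+13+16+5) / 6 = 67/6 = 11.17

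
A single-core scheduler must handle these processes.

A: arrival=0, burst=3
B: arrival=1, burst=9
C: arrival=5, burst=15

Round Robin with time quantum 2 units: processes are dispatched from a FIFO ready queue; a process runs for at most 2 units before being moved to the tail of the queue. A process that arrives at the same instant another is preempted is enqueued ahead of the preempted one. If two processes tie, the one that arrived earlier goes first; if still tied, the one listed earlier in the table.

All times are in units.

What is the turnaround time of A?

5

Gantt: | A 0-2 | B 2-4 | A 4-5 | B 5-7 | C 7-9 | B 9-11 | C 11-13 | B 13-15 | C 15-17 | B 17-18 | C 18-27 |
Completion: A=5  B=18  C=27
Turnaround (C−A): A=5  B=17  C=22
Turnaround(A) = completion − arrival = 5 − 0 = 5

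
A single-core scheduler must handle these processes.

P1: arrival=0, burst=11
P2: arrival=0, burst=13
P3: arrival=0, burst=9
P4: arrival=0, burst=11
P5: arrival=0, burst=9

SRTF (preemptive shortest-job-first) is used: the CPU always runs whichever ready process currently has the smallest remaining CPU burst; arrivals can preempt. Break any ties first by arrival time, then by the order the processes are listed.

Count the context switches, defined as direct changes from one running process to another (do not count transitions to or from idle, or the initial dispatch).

Schedule: | P3 0-9 | P5 9-18 | P1 18-29 | P4 29-40 | P2 40-53 |
Completion: P1=29  P2=53  P3=9  P4=40  P5=18
Turnaround (C−A): P1=29  P2=53  P3=9  P4=40  P5=18

4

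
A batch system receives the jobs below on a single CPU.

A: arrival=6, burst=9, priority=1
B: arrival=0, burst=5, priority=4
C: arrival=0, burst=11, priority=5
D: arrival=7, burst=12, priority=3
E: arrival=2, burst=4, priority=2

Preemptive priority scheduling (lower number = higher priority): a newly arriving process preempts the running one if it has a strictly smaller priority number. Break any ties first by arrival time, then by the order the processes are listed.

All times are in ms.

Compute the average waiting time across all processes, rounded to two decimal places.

Timeline: | B 0-2 | E 2-6 | A 6-15 | D 15-27 | B 27-30 | C 30-41 |
Completion: A=15  B=30  C=41  D=27  E=6
Waiting times: A=0, B=25, C=30, D=8, E=0
Average waiting = (0+25+30+8+0) / 5 = 63/5 = 12.60

12.60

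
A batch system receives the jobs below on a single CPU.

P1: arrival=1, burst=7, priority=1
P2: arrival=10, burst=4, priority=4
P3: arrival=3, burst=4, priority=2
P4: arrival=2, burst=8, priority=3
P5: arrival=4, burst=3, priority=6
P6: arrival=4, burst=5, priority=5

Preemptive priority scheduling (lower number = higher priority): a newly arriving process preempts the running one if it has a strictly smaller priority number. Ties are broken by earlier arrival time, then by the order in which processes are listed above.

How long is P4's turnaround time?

Timeline: | idle 0-1 | P1 1-8 | P3 8-12 | P4 12-20 | P2 20-24 | P6 24-29 | P5 29-32 |
Completion: P1=8  P2=24  P3=12  P4=20  P5=32  P6=29
Turnaround(P4) = completion − arrival = 20 − 2 = 18

18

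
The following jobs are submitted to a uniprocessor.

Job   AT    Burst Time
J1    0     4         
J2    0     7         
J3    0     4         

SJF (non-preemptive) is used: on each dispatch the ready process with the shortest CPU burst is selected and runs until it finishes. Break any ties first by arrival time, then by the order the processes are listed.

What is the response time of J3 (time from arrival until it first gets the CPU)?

Gantt: | J1 0-4 | J3 4-8 | J2 8-15 |
Completion: J1=4  J2=15  J3=8
Turnaround (C−A): J1=4  J2=15  J3=8
Response(J3) = first start − arrival = 4 − 0 = 4

4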